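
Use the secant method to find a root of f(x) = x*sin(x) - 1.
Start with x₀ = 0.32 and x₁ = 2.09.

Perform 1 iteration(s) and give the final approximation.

f(x) = x*sin(x) - 1
x₀ = 0.32, x₁ = 2.09

Secant formula: x_{n+1} = x_n - f(x_n)(x_n - x_{n-1})/(f(x_n) - f(x_{n-1}))

Iteration 1:
  f(0.320000) = -0.899339
  f(2.090000) = 0.814568
  x_2 = 2.090000 - 0.814568×(2.090000 - 0.320000)/(0.814568 - (-0.899339))
       = 1.248772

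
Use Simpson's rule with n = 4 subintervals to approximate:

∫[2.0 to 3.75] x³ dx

f(x) = x³
a = 2.0, b = 3.75, n = 4
h = (b - a)/n = 0.437500

Simpson's rule: (h/3)[f(x₀) + 4f(x₁) + 2f(x₂) + ... + f(xₙ)]

x_0 = 2.0000, f(x_0) = 8.000000, coefficient = 1
x_1 = 2.4375, f(x_1) = 14.482178, coefficient = 4
x_2 = 2.8750, f(x_2) = 23.763672, coefficient = 2
x_3 = 3.3125, f(x_3) = 36.346924, coefficient = 4
x_4 = 3.7500, f(x_4) = 52.734375, coefficient = 1

I ≈ (0.437500/3) × 311.578125 = 45.438477
Exact value: 45.438477
Error: 0.000000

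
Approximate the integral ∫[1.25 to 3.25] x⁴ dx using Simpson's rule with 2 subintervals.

f(x) = x⁴
a = 1.25, b = 3.25, n = 2
h = (b - a)/n = 1.000000

Simpson's rule: (h/3)[f(x₀) + 4f(x₁) + 2f(x₂) + ... + f(xₙ)]

x_0 = 1.2500, f(x_0) = 2.441406, coefficient = 1
x_1 = 2.2500, f(x_1) = 25.628906, coefficient = 4
x_2 = 3.2500, f(x_2) = 111.566406, coefficient = 1

I ≈ (1.000000/3) × 216.523438 = 72.174479
Exact value: 71.907813
Error: 0.266667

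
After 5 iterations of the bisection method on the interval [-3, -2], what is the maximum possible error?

Bisection error bound: |error| ≤ (b-a)/2^n
|error| ≤ (-2 - (-3))/2^5 = 1/2^5
|error| ≤ 0.0312500000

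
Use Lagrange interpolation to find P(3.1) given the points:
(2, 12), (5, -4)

Lagrange interpolation formula:
P(x) = Σ yᵢ × Lᵢ(x)
where Lᵢ(x) = Π_{j≠i} (x - xⱼ)/(xᵢ - xⱼ)

L_0(3.1) = (3.1 - 5)/(2 - 5) = 0.633333
L_1(3.1) = (3.1 - 2)/(5 - 2) = 0.366667

P(3.1) = 12×L_0(3.1) + (-4)×L_1(3.1)
P(3.1) = 6.133333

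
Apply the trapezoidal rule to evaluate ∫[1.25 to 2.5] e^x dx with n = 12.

f(x) = e^x
a = 1.25, b = 2.5, n = 12
h = (b - a)/n = 0.104167

Trapezoidal rule: (h/2)[f(x₀) + 2f(x₁) + 2f(x₂) + ... + f(xₙ)]

x_0 = 1.2500, f(x_0) = 3.490343, coefficient = 1
x_1 = 1.3542, f(x_1) = 3.873532, coefficient = 2
x_2 = 1.4583, f(x_2) = 4.298789, coefficient = 2
x_3 = 1.5625, f(x_3) = 4.770733, coefficient = 2
x_4 = 1.6667, f(x_4) = 5.294490, coefficient = 2
x_5 = 1.7708, f(x_5) = 5.875748, coefficient = 2
x_6 = 1.8750, f(x_6) = 6.520819, coefficient = 2
x_7 = 1.9792, f(x_7) = 7.236710, coefficient = 2
x_8 = 2.0833, f(x_8) = 8.031195, coefficient = 2
x_9 = 2.1875, f(x_9) = 8.912903, coefficient = 2
x_10 = 2.2917, f(x_10) = 9.891410, coefficient = 2
x_11 = 2.3958, f(x_11) = 10.977342, coefficient = 2
x_12 = 2.5000, f(x_12) = 12.182494, coefficient = 1

I ≈ (0.104167/2) × 167.040177 = 8.700009
Exact value: 8.692151
Error: 0.007858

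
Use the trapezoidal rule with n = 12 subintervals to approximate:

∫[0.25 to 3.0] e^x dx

f(x) = e^x
a = 0.25, b = 3.0, n = 12
h = (b - a)/n = 0.229167

Trapezoidal rule: (h/2)[f(x₀) + 2f(x₁) + 2f(x₂) + ... + f(xₙ)]

x_0 = 0.2500, f(x_0) = 1.284025, coefficient = 1
x_1 = 0.4792, f(x_1) = 1.614728, coefficient = 2
x_2 = 0.7083, f(x_2) = 2.030604, coefficient = 2
x_3 = 0.9375, f(x_3) = 2.553589, coefficient = 2
x_4 = 1.1667, f(x_4) = 3.211271, coefficient = 2
x_5 = 1.3958, f(x_5) = 4.038338, coefficient = 2
x_6 = 1.6250, f(x_6) = 5.078419, coefficient = 2
x_7 = 1.8542, f(x_7) = 6.386374, coefficient = 2
x_8 = 2.0833, f(x_8) = 8.031195, coefficient = 2
x_9 = 2.3125, f(x_9) = 10.099642, coefficient = 2
x_10 = 2.5417, f(x_10) = 12.700821, coefficient = 2
x_11 = 2.7708, f(x_11) = 15.971938, coefficient = 2
x_12 = 3.0000, f(x_12) = 20.085537, coefficient = 1

I ≈ (0.229167/2) × 164.803404 = 18.883723
Exact value: 18.801512
Error: 0.082212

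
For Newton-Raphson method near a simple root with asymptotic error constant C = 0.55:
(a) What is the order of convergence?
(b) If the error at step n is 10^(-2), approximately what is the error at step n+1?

(a) Newton-Raphson has quadratic (order 2) convergence near simple roots.
    This means |e_{n+1}| ≈ C|e_n|².

(b) With |e_n| = 10^(-2) and C = 0.55:
    |e_{n+1}| ≈ 0.55 × (10^(-2))² = 0.55 × 10^(-4)

(a) 2 (quadratic); (b) |e_{n+1}| ≈ 5.500e-05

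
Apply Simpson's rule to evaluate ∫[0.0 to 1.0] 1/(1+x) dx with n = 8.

f(x) = 1/(1+x)
a = 0.0, b = 1.0, n = 8
h = (b - a)/n = 0.125000

Simpson's rule: (h/3)[f(x₀) + 4f(x₁) + 2f(x₂) + ... + f(xₙ)]

x_0 = 0.0000, f(x_0) = 1.000000, coefficient = 1
x_1 = 0.1250, f(x_1) = 0.888889, coefficient = 4
x_2 = 0.2500, f(x_2) = 0.800000, coefficient = 2
x_3 = 0.3750, f(x_3) = 0.727273, coefficient = 4
x_4 = 0.5000, f(x_4) = 0.666667, coefficient = 2
x_5 = 0.6250, f(x_5) = 0.615385, coefficient = 4
x_6 = 0.7500, f(x_6) = 0.571429, coefficient = 2
x_7 = 0.8750, f(x_7) = 0.533333, coefficient = 4
x_8 = 1.0000, f(x_8) = 0.500000, coefficient = 1

I ≈ (0.125000/3) × 16.635709 = 0.693155
Exact value: 0.693147
Error: 0.000007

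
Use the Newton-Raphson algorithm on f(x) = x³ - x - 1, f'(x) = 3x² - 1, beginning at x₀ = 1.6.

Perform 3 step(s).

f(x) = x³ - x - 1
f'(x) = 3x² - 1
x₀ = 1.6

Newton-Raphson formula: x_{n+1} = x_n - f(x_n)/f'(x_n)

Iteration 1:
  f(1.600000) = 1.496000
  f'(1.600000) = 6.680000
  x_1 = 1.600000 - 1.496000/6.680000 = 1.376048
Iteration 2:
  f(1.376048) = 0.229510
  f'(1.376048) = 4.680524
  x_2 = 1.376048 - 0.229510/4.680524 = 1.327013
Iteration 3:
  f(1.327013) = 0.009808
  f'(1.327013) = 4.282890
  x_3 = 1.327013 - 0.009808/4.282890 = 1.324723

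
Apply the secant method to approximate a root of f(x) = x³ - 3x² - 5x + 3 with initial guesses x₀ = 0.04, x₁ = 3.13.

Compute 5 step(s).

f(x) = x³ - 3x² - 5x + 3
x₀ = 0.04, x₁ = 3.13

Secant formula: x_{n+1} = x_n - f(x_n)(x_n - x_{n-1})/(f(x_n) - f(x_{n-1}))

Iteration 1:
  f(0.040000) = 2.795264
  f(3.130000) = -11.376403
  x_2 = 3.130000 - (-11.376403)×(3.130000 - 0.040000)/(-11.376403 - 2.795264)
       = 0.649481
Iteration 2:
  f(3.130000) = -11.376403
  f(0.649481) = -1.238916
  x_3 = 0.649481 - (-1.238916)×(0.649481 - 3.130000)/(-1.238916 - (-11.376403))
       = 0.346334
Iteration 3:
  f(0.649481) = -1.238916
  f(0.346334) = 0.950032
  x_4 = 0.346334 - 0.950032×(0.346334 - 0.649481)/(0.950032 - (-1.238916))
       = 0.477904
Iteration 4:
  f(0.346334) = 0.950032
  f(0.477904) = 0.034455
  x_5 = 0.477904 - 0.034455×(0.477904 - 0.346334)/(0.034455 - 0.950032)
       = 0.482855
Iteration 5:
  f(0.477904) = 0.034455
  f(0.482855) = -0.001144
  x_6 = 0.482855 - (-0.001144)×(0.482855 - 0.477904)/(-0.001144 - 0.034455)
       = 0.482696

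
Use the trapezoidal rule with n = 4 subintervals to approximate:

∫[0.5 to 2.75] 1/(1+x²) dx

f(x) = 1/(1+x²)
a = 0.5, b = 2.75, n = 4
h = (b - a)/n = 0.562500

Trapezoidal rule: (h/2)[f(x₀) + 2f(x₁) + 2f(x₂) + ... + f(xₙ)]

x_0 = 0.5000, f(x_0) = 0.800000, coefficient = 1
x_1 = 1.0625, f(x_1) = 0.469725, coefficient = 2
x_2 = 1.6250, f(x_2) = 0.274678, coefficient = 2
x_3 = 2.1875, f(x_3) = 0.172856, coefficient = 2
x_4 = 2.7500, f(x_4) = 0.116788, coefficient = 1

I ≈ (0.562500/2) × 2.751306 = 0.773805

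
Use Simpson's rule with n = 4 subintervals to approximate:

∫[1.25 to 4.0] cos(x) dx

f(x) = cos(x)
a = 1.25, b = 4.0, n = 4
h = (b - a)/n = 0.687500

Simpson's rule: (h/3)[f(x₀) + 4f(x₁) + 2f(x₂) + ... + f(xₙ)]

x_0 = 1.2500, f(x_0) = 0.315322, coefficient = 1
x_1 = 1.9375, f(x_1) = -0.358540, coefficient = 4
x_2 = 2.6250, f(x_2) = -0.869507, coefficient = 2
x_3 = 3.3125, f(x_3) = -0.985431, coefficient = 4
x_4 = 4.0000, f(x_4) = -0.653644, coefficient = 1

I ≈ (0.687500/3) × -7.453220 = -1.708030
Exact value: -1.705787
Error: 0.002242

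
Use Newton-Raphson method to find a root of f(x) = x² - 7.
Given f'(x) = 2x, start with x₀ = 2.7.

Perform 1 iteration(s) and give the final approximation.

f(x) = x² - 7
f'(x) = 2x
x₀ = 2.7

Newton-Raphson formula: x_{n+1} = x_n - f(x_n)/f'(x_n)

Iteration 1:
  f(2.700000) = 0.290000
  f'(2.700000) = 5.400000
  x_1 = 2.700000 - 0.290000/5.400000 = 2.646296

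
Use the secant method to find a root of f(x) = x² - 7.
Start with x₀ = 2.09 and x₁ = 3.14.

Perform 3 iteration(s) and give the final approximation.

f(x) = x² - 7
x₀ = 2.09, x₁ = 3.14

Secant formula: x_{n+1} = x_n - f(x_n)(x_n - x_{n-1})/(f(x_n) - f(x_{n-1}))

Iteration 1:
  f(2.090000) = -2.631900
  f(3.140000) = 2.859600
  x_2 = 3.140000 - 2.859600×(3.140000 - 2.090000)/(2.859600 - (-2.631900))
       = 2.593231
Iteration 2:
  f(3.140000) = 2.859600
  f(2.593231) = -0.275151
  x_3 = 2.593231 - (-0.275151)×(2.593231 - 3.140000)/(-0.275151 - 2.859600)
       = 2.641224
Iteration 3:
  f(2.593231) = -0.275151
  f(2.641224) = -0.023937
  x_4 = 2.641224 - (-0.023937)×(2.641224 - 2.593231)/(-0.023937 - (-0.275151))
       = 2.645797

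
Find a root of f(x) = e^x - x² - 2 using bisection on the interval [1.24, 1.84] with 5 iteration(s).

f(x) = e^x - x² - 2
Initial interval: [1.24, 1.84]

Iteration 1:
  c_1 = (1.240000 + 1.840000)/2 = 1.540000
  f(c_1) = f(1.540000) = 0.292990
  f(a) × f(c) < 0, new interval: [1.240000, 1.540000]
Iteration 2:
  c_2 = (1.240000 + 1.540000)/2 = 1.390000
  f(c_2) = f(1.390000) = 0.082750
  f(a) × f(c) < 0, new interval: [1.240000, 1.390000]
Iteration 3:
  c_3 = (1.240000 + 1.390000)/2 = 1.315000
  f(c_3) = f(1.315000) = -0.004474
  f(a) × f(c) ≥ 0, new interval: [1.315000, 1.390000]
Iteration 4:
  c_4 = (1.315000 + 1.390000)/2 = 1.352500
  f(c_4) = f(1.352500) = 0.037825
  f(a) × f(c) < 0, new interval: [1.315000, 1.352500]
Iteration 5:
  c_5 = (1.315000 + 1.352500)/2 = 1.333750
  f(c_5) = f(1.333750) = 0.016360
  f(a) × f(c) < 0, new interval: [1.315000, 1.333750]

After 5 iteration(s), the approximation is c_5 = 1.333750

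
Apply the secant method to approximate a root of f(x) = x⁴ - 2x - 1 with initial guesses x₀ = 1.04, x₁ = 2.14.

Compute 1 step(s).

f(x) = x⁴ - 2x - 1
x₀ = 1.04, x₁ = 2.14

Secant formula: x_{n+1} = x_n - f(x_n)(x_n - x_{n-1})/(f(x_n) - f(x_{n-1}))

Iteration 1:
  f(1.040000) = -1.910141
  f(2.140000) = 15.692736
  x_2 = 2.140000 - 15.692736×(2.140000 - 1.040000)/(15.692736 - (-1.910141))
       = 1.159364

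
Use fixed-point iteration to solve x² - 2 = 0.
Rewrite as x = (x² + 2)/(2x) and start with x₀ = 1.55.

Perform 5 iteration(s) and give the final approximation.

Equation: x² - 2 = 0
Fixed-point form: x = (x² + 2)/(2x)
x₀ = 1.55

x_1 = g(1.550000) = 1.420161
x_2 = g(1.420161) = 1.414226
x_3 = g(1.414226) = 1.414214
x_4 = g(1.414214) = 1.414214
x_5 = g(1.414214) = 1.414214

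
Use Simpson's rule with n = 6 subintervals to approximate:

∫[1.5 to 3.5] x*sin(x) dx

f(x) = x*sin(x)
a = 1.5, b = 3.5, n = 6
h = (b - a)/n = 0.333333

Simpson's rule: (h/3)[f(x₀) + 4f(x₁) + 2f(x₂) + ... + f(xₙ)]

x_0 = 1.5000, f(x_0) = 1.496242, coefficient = 1
x_1 = 1.8333, f(x_1) = 1.770514, coefficient = 4
x_2 = 2.1667, f(x_2) = 1.793264, coefficient = 2
x_3 = 2.5000, f(x_3) = 1.496180, coefficient = 4
x_4 = 2.8333, f(x_4) = 0.859635, coefficient = 2
x_5 = 3.1667, f(x_5) = -0.079393, coefficient = 4
x_6 = 3.5000, f(x_6) = -1.227741, coefficient = 1

I ≈ (0.333333/3) × 18.323503 = 2.035945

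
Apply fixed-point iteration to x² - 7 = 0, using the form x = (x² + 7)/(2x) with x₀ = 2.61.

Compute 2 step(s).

Equation: x² - 7 = 0
Fixed-point form: x = (x² + 7)/(2x)
x₀ = 2.61

x_1 = g(2.610000) = 2.645996
x_2 = g(2.645996) = 2.645751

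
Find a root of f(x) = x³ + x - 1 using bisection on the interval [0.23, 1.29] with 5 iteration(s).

f(x) = x³ + x - 1
Initial interval: [0.23, 1.29]

Iteration 1:
  c_1 = (0.230000 + 1.290000)/2 = 0.760000
  f(c_1) = f(0.760000) = 0.198976
  f(a) × f(c) < 0, new interval: [0.230000, 0.760000]
Iteration 2:
  c_2 = (0.230000 + 0.760000)/2 = 0.495000
  f(c_2) = f(0.495000) = -0.383713
  f(a) × f(c) ≥ 0, new interval: [0.495000, 0.760000]
Iteration 3:
  c_3 = (0.495000 + 0.760000)/2 = 0.627500
  f(c_3) = f(0.627500) = -0.125418
  f(a) × f(c) ≥ 0, new interval: [0.627500, 0.760000]
Iteration 4:
  c_4 = (0.627500 + 0.760000)/2 = 0.693750
  f(c_4) = f(0.693750) = 0.027644
  f(a) × f(c) < 0, new interval: [0.627500, 0.693750]
Iteration 5:
  c_5 = (0.627500 + 0.693750)/2 = 0.660625
  f(c_5) = f(0.660625) = -0.051061
  f(a) × f(c) ≥ 0, new interval: [0.660625, 0.693750]

After 5 iteration(s), the approximation is c_5 = 0.660625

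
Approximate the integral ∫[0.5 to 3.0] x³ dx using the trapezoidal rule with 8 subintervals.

f(x) = x³
a = 0.5, b = 3.0, n = 8
h = (b - a)/n = 0.312500

Trapezoidal rule: (h/2)[f(x₀) + 2f(x₁) + 2f(x₂) + ... + f(xₙ)]

x_0 = 0.5000, f(x_0) = 0.125000, coefficient = 1
x_1 = 0.8125, f(x_1) = 0.536377, coefficient = 2
x_2 = 1.1250, f(x_2) = 1.423828, coefficient = 2
x_3 = 1.4375, f(x_3) = 2.970459, coefficient = 2
x_4 = 1.7500, f(x_4) = 5.359375, coefficient = 2
x_5 = 2.0625, f(x_5) = 8.773682, coefficient = 2
x_6 = 2.3750, f(x_6) = 13.396484, coefficient = 2
x_7 = 2.6875, f(x_7) = 19.410889, coefficient = 2
x_8 = 3.0000, f(x_8) = 27.000000, coefficient = 1

I ≈ (0.312500/2) × 130.867188 = 20.447998
Exact value: 20.234375
Error: 0.213623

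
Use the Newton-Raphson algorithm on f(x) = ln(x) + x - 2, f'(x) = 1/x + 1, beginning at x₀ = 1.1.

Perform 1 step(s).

f(x) = ln(x) + x - 2
f'(x) = 1/x + 1
x₀ = 1.1

Newton-Raphson formula: x_{n+1} = x_n - f(x_n)/f'(x_n)

Iteration 1:
  f(1.100000) = -0.804690
  f'(1.100000) = 1.909091
  x_1 = 1.100000 - (-0.804690)/1.909091 = 1.521504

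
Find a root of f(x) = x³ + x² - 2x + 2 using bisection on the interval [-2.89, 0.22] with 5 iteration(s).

f(x) = x³ + x² - 2x + 2
Initial interval: [-2.89, 0.22]

Iteration 1:
  c_1 = (-2.890000 + 0.220000)/2 = -1.335000
  f(c_1) = f(-1.335000) = 4.072955
  f(a) × f(c) < 0, new interval: [-2.890000, -1.335000]
Iteration 2:
  c_2 = (-2.890000 + (-1.335000))/2 = -2.112500
  f(c_2) = f(-2.112500) = 1.260295
  f(a) × f(c) < 0, new interval: [-2.890000, -2.112500]
Iteration 3:
  c_3 = (-2.890000 + (-2.112500))/2 = -2.501250
  f(c_3) = f(-2.501250) = -2.389698
  f(a) × f(c) ≥ 0, new interval: [-2.501250, -2.112500]
Iteration 4:
  c_4 = (-2.501250 + (-2.112500))/2 = -2.306875
  f(c_4) = f(-2.306875) = -0.341010
  f(a) × f(c) ≥ 0, new interval: [-2.306875, -2.112500]
Iteration 5:
  c_5 = (-2.306875 + (-2.112500))/2 = -2.209687
  f(c_5) = f(-2.209687) = 0.512811
  f(a) × f(c) < 0, new interval: [-2.306875, -2.209687]

After 5 iteration(s), the approximation is c_5 = -2.209687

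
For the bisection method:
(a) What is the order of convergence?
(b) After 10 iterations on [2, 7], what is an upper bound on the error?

(a) Bisection has linear (order 1) convergence; the error is halved each step.

(b) Error bound = (b-a)/2^n = (7 - 2)/2^{10}
    = 5/2^{10}

(a) 1 (linear); (b) error ≤ 4.88e-03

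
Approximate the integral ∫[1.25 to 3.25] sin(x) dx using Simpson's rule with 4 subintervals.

f(x) = sin(x)
a = 1.25, b = 3.25, n = 4
h = (b - a)/n = 0.500000

Simpson's rule: (h/3)[f(x₀) + 4f(x₁) + 2f(x₂) + ... + f(xₙ)]

x_0 = 1.2500, f(x_0) = 0.948985, coefficient = 1
x_1 = 1.7500, f(x_1) = 0.983986, coefficient = 4
x_2 = 2.2500, f(x_2) = 0.778073, coefficient = 2
x_3 = 2.7500, f(x_3) = 0.381661, coefficient = 4
x_4 = 3.2500, f(x_4) = -0.108195, coefficient = 1

I ≈ (0.500000/3) × 7.859524 = 1.309921
Exact value: 1.309452
Error: 0.000469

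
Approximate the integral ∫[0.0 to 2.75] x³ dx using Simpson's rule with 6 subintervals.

f(x) = x³
a = 0.0, b = 2.75, n = 6
h = (b - a)/n = 0.458333

Simpson's rule: (h/3)[f(x₀) + 4f(x₁) + 2f(x₂) + ... + f(xₙ)]

x_0 = 0.0000, f(x_0) = 0.000000, coefficient = 1
x_1 = 0.4583, f(x_1) = 0.096282, coefficient = 4
x_2 = 0.9167, f(x_2) = 0.770255, coefficient = 2
x_3 = 1.3750, f(x_3) = 2.599609, coefficient = 4
x_4 = 1.8333, f(x_4) = 6.162037, coefficient = 2
x_5 = 2.2917, f(x_5) = 12.035229, coefficient = 4
x_6 = 2.7500, f(x_6) = 20.796875, coefficient = 1

I ≈ (0.458333/3) × 93.585937 = 14.297852
Exact value: 14.297852
Error: 0.000000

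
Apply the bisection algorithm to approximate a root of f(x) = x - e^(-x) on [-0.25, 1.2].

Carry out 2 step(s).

f(x) = x - e^(-x)
Initial interval: [-0.25, 1.2]

Iteration 1:
  c_1 = (-0.250000 + 1.200000)/2 = 0.475000
  f(c_1) = f(0.475000) = -0.146885
  f(a) × f(c) ≥ 0, new interval: [0.475000, 1.200000]
Iteration 2:
  c_2 = (0.475000 + 1.200000)/2 = 0.837500
  f(c_2) = f(0.837500) = 0.404709
  f(a) × f(c) < 0, new interval: [0.475000, 0.837500]

After 2 iteration(s), the approximation is c_2 = 0.837500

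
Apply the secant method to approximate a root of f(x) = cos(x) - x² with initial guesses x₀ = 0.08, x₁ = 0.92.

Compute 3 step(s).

f(x) = cos(x) - x²
x₀ = 0.08, x₁ = 0.92

Secant formula: x_{n+1} = x_n - f(x_n)(x_n - x_{n-1})/(f(x_n) - f(x_{n-1}))

Iteration 1:
  f(0.080000) = 0.990402
  f(0.920000) = -0.240580
  x_2 = 0.920000 - (-0.240580)×(0.920000 - 0.080000)/(-0.240580 - 0.990402)
       = 0.755833
Iteration 2:
  f(0.920000) = -0.240580
  f(0.755833) = 0.156418
  x_3 = 0.755833 - 0.156418×(0.755833 - 0.920000)/(0.156418 - (-0.240580))
       = 0.820515
Iteration 3:
  f(0.755833) = 0.156418
  f(0.820515) = 0.008600
  x_4 = 0.820515 - 0.008600×(0.820515 - 0.755833)/(0.008600 - 0.156418)
       = 0.824278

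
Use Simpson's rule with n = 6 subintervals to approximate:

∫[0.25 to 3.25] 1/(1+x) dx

f(x) = 1/(1+x)
a = 0.25, b = 3.25, n = 6
h = (b - a)/n = 0.500000

Simpson's rule: (h/3)[f(x₀) + 4f(x₁) + 2f(x₂) + ... + f(xₙ)]

x_0 = 0.2500, f(x_0) = 0.800000, coefficient = 1
x_1 = 0.7500, f(x_1) = 0.571429, coefficient = 4
x_2 = 1.2500, f(x_2) = 0.444444, coefficient = 2
x_3 = 1.7500, f(x_3) = 0.363636, coefficient = 4
x_4 = 2.2500, f(x_4) = 0.307692, coefficient = 2
x_5 = 2.7500, f(x_5) = 0.266667, coefficient = 4
x_6 = 3.2500, f(x_6) = 0.235294, coefficient = 1

I ≈ (0.500000/3) × 7.346494 = 1.224416
Exact value: 1.223775
Error: 0.000640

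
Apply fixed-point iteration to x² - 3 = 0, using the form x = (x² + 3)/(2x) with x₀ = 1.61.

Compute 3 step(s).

Equation: x² - 3 = 0
Fixed-point form: x = (x² + 3)/(2x)
x₀ = 1.61

x_1 = g(1.610000) = 1.736677
x_2 = g(1.736677) = 1.732057
x_3 = g(1.732057) = 1.732051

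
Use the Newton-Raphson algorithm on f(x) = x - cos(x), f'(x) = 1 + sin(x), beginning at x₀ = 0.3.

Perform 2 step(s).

f(x) = x - cos(x)
f'(x) = 1 + sin(x)
x₀ = 0.3

Newton-Raphson formula: x_{n+1} = x_n - f(x_n)/f'(x_n)

Iteration 1:
  f(0.300000) = -0.655336
  f'(0.300000) = 1.295520
  x_1 = 0.300000 - (-0.655336)/1.295520 = 0.805848
Iteration 2:
  f(0.805848) = 0.113349
  f'(0.805848) = 1.721418
  x_2 = 0.805848 - 0.113349/1.721418 = 0.740002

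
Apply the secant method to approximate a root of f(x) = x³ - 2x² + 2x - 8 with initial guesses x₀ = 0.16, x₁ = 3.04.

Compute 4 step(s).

f(x) = x³ - 2x² + 2x - 8
x₀ = 0.16, x₁ = 3.04

Secant formula: x_{n+1} = x_n - f(x_n)(x_n - x_{n-1})/(f(x_n) - f(x_{n-1}))

Iteration 1:
  f(0.160000) = -7.727104
  f(3.040000) = 7.691264
  x_2 = 3.040000 - 7.691264×(3.040000 - 0.160000)/(7.691264 - (-7.727104))
       = 1.603347
Iteration 2:
  f(3.040000) = 7.691264
  f(1.603347) = -5.812990
  x_3 = 1.603347 - (-5.812990)×(1.603347 - 3.040000)/(-5.812990 - 7.691264)
       = 2.221763
Iteration 3:
  f(1.603347) = -5.812990
  f(2.221763) = -2.461798
  x_4 = 2.221763 - (-2.461798)×(2.221763 - 1.603347)/(-2.461798 - (-5.812990))
       = 2.676054
Iteration 4:
  f(2.221763) = -2.461798
  f(2.676054) = 2.193511
  x_5 = 2.676054 - 2.193511×(2.676054 - 2.221763)/(2.193511 - (-2.461798))
       = 2.461999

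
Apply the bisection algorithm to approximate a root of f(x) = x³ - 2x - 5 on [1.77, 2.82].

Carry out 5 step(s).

f(x) = x³ - 2x - 5
Initial interval: [1.77, 2.82]

Iteration 1:
  c_1 = (1.770000 + 2.820000)/2 = 2.295000
  f(c_1) = f(2.295000) = 2.497822
  f(a) × f(c) < 0, new interval: [1.770000, 2.295000]
Iteration 2:
  c_2 = (1.770000 + 2.295000)/2 = 2.032500
  f(c_2) = f(2.032500) = -0.668628
  f(a) × f(c) ≥ 0, new interval: [2.032500, 2.295000]
Iteration 3:
  c_3 = (2.032500 + 2.295000)/2 = 2.163750
  f(c_3) = f(2.163750) = 0.802775
  f(a) × f(c) < 0, new interval: [2.032500, 2.163750]
Iteration 4:
  c_4 = (2.032500 + 2.163750)/2 = 2.098125
  f(c_4) = f(2.098125) = 0.039966
  f(a) × f(c) < 0, new interval: [2.032500, 2.098125]
Iteration 5:
  c_5 = (2.032500 + 2.098125)/2 = 2.065312
  f(c_5) = f(2.065312) = -0.321002
  f(a) × f(c) ≥ 0, new interval: [2.065312, 2.098125]

After 5 iteration(s), the approximation is c_5 = 2.065312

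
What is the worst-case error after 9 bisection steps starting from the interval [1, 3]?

Bisection error bound: |error| ≤ (b-a)/2^n
|error| ≤ (3 - 1)/2^9 = 2/2^9
|error| ≤ 0.0039062500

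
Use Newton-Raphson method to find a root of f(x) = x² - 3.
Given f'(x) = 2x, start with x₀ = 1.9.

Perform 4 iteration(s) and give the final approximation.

f(x) = x² - 3
f'(x) = 2x
x₀ = 1.9

Newton-Raphson formula: x_{n+1} = x_n - f(x_n)/f'(x_n)

Iteration 1:
  f(1.900000) = 0.610000
  f'(1.900000) = 3.800000
  x_1 = 1.900000 - 0.610000/3.800000 = 1.739474
Iteration 2:
  f(1.739474) = 0.025769
  f'(1.739474) = 3.478947
  x_2 = 1.739474 - 0.025769/3.478947 = 1.732067
Iteration 3:
  f(1.732067) = 0.000055
  f'(1.732067) = 3.464133
  x_3 = 1.732067 - 0.000055/3.464133 = 1.732051
Iteration 4:
  f(1.732051) = 0.000000
  f'(1.732051) = 3.464102
  x_4 = 1.732051 - 0.000000/3.464102 = 1.732051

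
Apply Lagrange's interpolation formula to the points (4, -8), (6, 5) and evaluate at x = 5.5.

Lagrange interpolation formula:
P(x) = Σ yᵢ × Lᵢ(x)
where Lᵢ(x) = Π_{j≠i} (x - xⱼ)/(xᵢ - xⱼ)

L_0(5.5) = (5.5 - 6)/(4 - 6) = 0.250000
L_1(5.5) = (5.5 - 4)/(6 - 4) = 0.750000

P(5.5) = (-8)×L_0(5.5) + 5×L_1(5.5)
P(5.5) = 1.750000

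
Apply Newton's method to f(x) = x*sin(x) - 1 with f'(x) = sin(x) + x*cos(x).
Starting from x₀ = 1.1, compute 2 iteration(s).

f(x) = x*sin(x) - 1
f'(x) = sin(x) + x*cos(x)
x₀ = 1.1

Newton-Raphson formula: x_{n+1} = x_n - f(x_n)/f'(x_n)

Iteration 1:
  f(1.100000) = -0.019672
  f'(1.100000) = 1.390163
  x_1 = 1.100000 - (-0.019672)/1.390163 = 1.114151
Iteration 2:
  f(1.114151) = -0.000009
  f'(1.114151) = 1.388810
  x_2 = 1.114151 - (-0.000009)/1.388810 = 1.114157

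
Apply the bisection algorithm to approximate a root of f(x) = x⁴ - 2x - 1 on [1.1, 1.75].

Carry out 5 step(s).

f(x) = x⁴ - 2x - 1
Initial interval: [1.1, 1.75]

Iteration 1:
  c_1 = (1.100000 + 1.750000)/2 = 1.425000
  f(c_1) = f(1.425000) = 0.273438
  f(a) × f(c) < 0, new interval: [1.100000, 1.425000]
Iteration 2:
  c_2 = (1.100000 + 1.425000)/2 = 1.262500
  f(c_2) = f(1.262500) = -0.984463
  f(a) × f(c) ≥ 0, new interval: [1.262500, 1.425000]
Iteration 3:
  c_3 = (1.262500 + 1.425000)/2 = 1.343750
  f(c_3) = f(1.343750) = -0.427077
  f(a) × f(c) ≥ 0, new interval: [1.343750, 1.425000]
Iteration 4:
  c_4 = (1.343750 + 1.425000)/2 = 1.384375
  f(c_4) = f(1.384375) = -0.095800
  f(a) × f(c) ≥ 0, new interval: [1.384375, 1.425000]
Iteration 5:
  c_5 = (1.384375 + 1.425000)/2 = 1.404688
  f(c_5) = f(1.404688) = 0.083934
  f(a) × f(c) < 0, new interval: [1.384375, 1.404688]

After 5 iteration(s), the approximation is c_5 = 1.404688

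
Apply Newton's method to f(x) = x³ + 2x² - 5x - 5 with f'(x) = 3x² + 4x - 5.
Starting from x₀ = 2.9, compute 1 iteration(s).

f(x) = x³ + 2x² - 5x - 5
f'(x) = 3x² + 4x - 5
x₀ = 2.9

Newton-Raphson formula: x_{n+1} = x_n - f(x_n)/f'(x_n)

Iteration 1:
  f(2.900000) = 21.709000
  f'(2.900000) = 31.830000
  x_1 = 2.900000 - 21.709000/31.830000 = 2.217970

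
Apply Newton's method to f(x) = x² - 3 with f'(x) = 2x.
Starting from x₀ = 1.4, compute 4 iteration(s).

f(x) = x² - 3
f'(x) = 2x
x₀ = 1.4

Newton-Raphson formula: x_{n+1} = x_n - f(x_n)/f'(x_n)

Iteration 1:
  f(1.400000) = -1.040000
  f'(1.400000) = 2.800000
  x_1 = 1.400000 - (-1.040000)/2.800000 = 1.771429
Iteration 2:
  f(1.771429) = 0.137959
  f'(1.771429) = 3.542857
  x_2 = 1.771429 - 0.137959/3.542857 = 1.732488
Iteration 3:
  f(1.732488) = 0.001516
  f'(1.732488) = 3.464977
  x_3 = 1.732488 - 0.001516/3.464977 = 1.732051
Iteration 4:
  f(1.732051) = 0.000000
  f'(1.732051) = 3.464102
  x_4 = 1.732051 - 0.000000/3.464102 = 1.732051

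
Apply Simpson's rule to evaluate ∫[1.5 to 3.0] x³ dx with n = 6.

f(x) = x³
a = 1.5, b = 3.0, n = 6
h = (b - a)/n = 0.250000

Simpson's rule: (h/3)[f(x₀) + 4f(x₁) + 2f(x₂) + ... + f(xₙ)]

x_0 = 1.5000, f(x_0) = 3.375000, coefficient = 1
x_1 = 1.7500, f(x_1) = 5.359375, coefficient = 4
x_2 = 2.0000, f(x_2) = 8.000000, coefficient = 2
x_3 = 2.2500, f(x_3) = 11.390625, coefficient = 4
x_4 = 2.5000, f(x_4) = 15.625000, coefficient = 2
x_5 = 2.7500, f(x_5) = 20.796875, coefficient = 4
x_6 = 3.0000, f(x_6) = 27.000000, coefficient = 1

I ≈ (0.250000/3) × 227.812500 = 18.984375
Exact value: 18.984375
Error: 0.000000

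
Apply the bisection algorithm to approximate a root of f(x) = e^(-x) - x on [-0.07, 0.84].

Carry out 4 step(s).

f(x) = e^(-x) - x
Initial interval: [-0.07, 0.84]

Iteration 1:
  c_1 = (-0.070000 + 0.840000)/2 = 0.385000
  f(c_1) = f(0.385000) = 0.295451
  f(a) × f(c) ≥ 0, new interval: [0.385000, 0.840000]
Iteration 2:
  c_2 = (0.385000 + 0.840000)/2 = 0.612500
  f(c_2) = f(0.612500) = -0.070506
  f(a) × f(c) < 0, new interval: [0.385000, 0.612500]
Iteration 3:
  c_3 = (0.385000 + 0.612500)/2 = 0.498750
  f(c_3) = f(0.498750) = 0.108539
  f(a) × f(c) ≥ 0, new interval: [0.498750, 0.612500]
Iteration 4:
  c_4 = (0.498750 + 0.612500)/2 = 0.555625
  f(c_4) = f(0.555625) = 0.018089
  f(a) × f(c) ≥ 0, new interval: [0.555625, 0.612500]

After 4 iteration(s), the approximation is c_4 = 0.555625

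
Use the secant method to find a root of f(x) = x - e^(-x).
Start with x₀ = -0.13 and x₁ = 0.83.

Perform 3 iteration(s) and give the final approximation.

f(x) = x - e^(-x)
x₀ = -0.13, x₁ = 0.83

Secant formula: x_{n+1} = x_n - f(x_n)(x_n - x_{n-1})/(f(x_n) - f(x_{n-1}))

Iteration 1:
  f(-0.130000) = -1.268828
  f(0.830000) = 0.393951
  x_2 = 0.830000 - 0.393951×(0.830000 - (-0.130000))/(0.393951 - (-1.268828))
       = 0.602554
Iteration 2:
  f(0.830000) = 0.393951
  f(0.602554) = 0.055142
  x_3 = 0.602554 - 0.055142×(0.602554 - 0.830000)/(0.055142 - 0.393951)
       = 0.565536
Iteration 3:
  f(0.602554) = 0.055142
  f(0.565536) = -0.002519
  x_4 = 0.565536 - (-0.002519)×(0.565536 - 0.602554)/(-0.002519 - 0.055142)
       = 0.567154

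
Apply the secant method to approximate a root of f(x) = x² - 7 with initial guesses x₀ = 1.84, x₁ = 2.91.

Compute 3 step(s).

f(x) = x² - 7
x₀ = 1.84, x₁ = 2.91

Secant formula: x_{n+1} = x_n - f(x_n)(x_n - x_{n-1})/(f(x_n) - f(x_{n-1}))

Iteration 1:
  f(1.840000) = -3.614400
  f(2.910000) = 1.468100
  x_2 = 2.910000 - 1.468100×(2.910000 - 1.840000)/(1.468100 - (-3.614400))
       = 2.600926
Iteration 2:
  f(2.910000) = 1.468100
  f(2.600926) = -0.235182
  x_3 = 2.600926 - (-0.235182)×(2.600926 - 2.910000)/(-0.235182 - 1.468100)
       = 2.643602
Iteration 3:
  f(2.600926) = -0.235182
  f(2.643602) = -0.011369
  x_4 = 2.643602 - (-0.011369)×(2.643602 - 2.600926)/(-0.011369 - (-0.235182))
       = 2.645770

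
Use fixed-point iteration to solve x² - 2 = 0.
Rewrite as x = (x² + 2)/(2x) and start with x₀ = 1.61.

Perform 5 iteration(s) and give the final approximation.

Equation: x² - 2 = 0
Fixed-point form: x = (x² + 2)/(2x)
x₀ = 1.61

x_1 = g(1.610000) = 1.426118
x_2 = g(1.426118) = 1.414263
x_3 = g(1.414263) = 1.414214
x_4 = g(1.414214) = 1.414214
x_5 = g(1.414214) = 1.414214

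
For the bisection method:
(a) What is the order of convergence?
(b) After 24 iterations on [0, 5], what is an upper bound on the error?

(a) Bisection has linear (order 1) convergence; the error is halved each step.

(b) Error bound = (b-a)/2^n = (5 - 0)/2^{24}
    = 5/2^{24}

(a) 1 (linear); (b) error ≤ 2.98e-07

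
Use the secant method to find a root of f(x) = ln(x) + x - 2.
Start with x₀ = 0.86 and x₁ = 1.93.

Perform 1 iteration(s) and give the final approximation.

f(x) = ln(x) + x - 2
x₀ = 0.86, x₁ = 1.93

Secant formula: x_{n+1} = x_n - f(x_n)(x_n - x_{n-1})/(f(x_n) - f(x_{n-1}))

Iteration 1:
  f(0.860000) = -1.290823
  f(1.930000) = 0.587520
  x_2 = 1.930000 - 0.587520×(1.930000 - 0.860000)/(0.587520 - (-1.290823))
       = 1.595319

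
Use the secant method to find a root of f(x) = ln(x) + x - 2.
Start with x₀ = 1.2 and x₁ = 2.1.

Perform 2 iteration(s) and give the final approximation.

f(x) = ln(x) + x - 2
x₀ = 1.2, x₁ = 2.1

Secant formula: x_{n+1} = x_n - f(x_n)(x_n - x_{n-1})/(f(x_n) - f(x_{n-1}))

Iteration 1:
  f(1.200000) = -0.617678
  f(2.100000) = 0.841937
  x_2 = 2.100000 - 0.841937×(2.100000 - 1.200000)/(0.841937 - (-0.617678))
       = 1.580861
Iteration 2:
  f(2.100000) = 0.841937
  f(1.580861) = 0.038830
  x_3 = 1.580861 - 0.038830×(1.580861 - 2.100000)/(0.038830 - 0.841937)
       = 1.555760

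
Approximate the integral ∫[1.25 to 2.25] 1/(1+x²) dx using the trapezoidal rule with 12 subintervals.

f(x) = 1/(1+x²)
a = 1.25, b = 2.25, n = 12
h = (b - a)/n = 0.083333

Trapezoidal rule: (h/2)[f(x₀) + 2f(x₁) + 2f(x₂) + ... + f(xₙ)]

x_0 = 1.2500, f(x_0) = 0.390244, coefficient = 1
x_1 = 1.3333, f(x_1) = 0.360000, coefficient = 2
x_2 = 1.4167, f(x_2) = 0.332564, coefficient = 2
x_3 = 1.5000, f(x_3) = 0.307692, coefficient = 2
x_4 = 1.5833, f(x_4) = 0.285149, coefficient = 2
x_5 = 1.6667, f(x_5) = 0.264706, coefficient = 2
x_6 = 1.7500, f(x_6) = 0.246154, coefficient = 2
x_7 = 1.8333, f(x_7) = 0.229299, coefficient = 2
x_8 = 1.9167, f(x_8) = 0.213967, coefficient = 2
x_9 = 2.0000, f(x_9) = 0.200000, coefficient = 2
x_10 = 2.0833, f(x_10) = 0.187256, coefficient = 2
x_11 = 2.1667, f(x_11) = 0.175610, coefficient = 2
x_12 = 2.2500, f(x_12) = 0.164948, coefficient = 1

I ≈ (0.083333/2) × 6.159986 = 0.256666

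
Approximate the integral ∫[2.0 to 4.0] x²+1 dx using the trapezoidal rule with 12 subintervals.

f(x) = x²+1
a = 2.0, b = 4.0, n = 12
h = (b - a)/n = 0.166667

Trapezoidal rule: (h/2)[f(x₀) + 2f(x₁) + 2f(x₂) + ... + f(xₙ)]

x_0 = 2.0000, f(x_0) = 5.000000, coefficient = 1
x_1 = 2.1667, f(x_1) = 5.694444, coefficient = 2
x_2 = 2.3333, f(x_2) = 6.444444, coefficient = 2
x_3 = 2.5000, f(x_3) = 7.250000, coefficient = 2
x_4 = 2.6667, f(x_4) = 8.111111, coefficient = 2
x_5 = 2.8333, f(x_5) = 9.027778, coefficient = 2
x_6 = 3.0000, f(x_6) = 10.000000, coefficient = 2
x_7 = 3.1667, f(x_7) = 11.027778, coefficient = 2
x_8 = 3.3333, f(x_8) = 12.111111, coefficient = 2
x_9 = 3.5000, f(x_9) = 13.250000, coefficient = 2
x_10 = 3.6667, f(x_10) = 14.444444, coefficient = 2
x_11 = 3.8333, f(x_11) = 15.694444, coefficient = 2
x_12 = 4.0000, f(x_12) = 17.000000, coefficient = 1

I ≈ (0.166667/2) × 248.111111 = 20.675926
Exact value: 20.666667
Error: 0.009259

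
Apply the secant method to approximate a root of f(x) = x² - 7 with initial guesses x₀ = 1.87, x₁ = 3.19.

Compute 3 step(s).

f(x) = x² - 7
x₀ = 1.87, x₁ = 3.19

Secant formula: x_{n+1} = x_n - f(x_n)(x_n - x_{n-1})/(f(x_n) - f(x_{n-1}))

Iteration 1:
  f(1.870000) = -3.503100
  f(3.190000) = 3.176100
  x_2 = 3.190000 - 3.176100×(3.190000 - 1.870000)/(3.176100 - (-3.503100))
       = 2.562312
Iteration 2:
  f(3.190000) = 3.176100
  f(2.562312) = -0.434556
  x_3 = 2.562312 - (-0.434556)×(2.562312 - 3.190000)/(-0.434556 - 3.176100)
       = 2.637857
Iteration 3:
  f(2.562312) = -0.434556
  f(2.637857) = -0.041711
  x_4 = 2.637857 - (-0.041711)×(2.637857 - 2.562312)/(-0.041711 - (-0.434556))
       = 2.645878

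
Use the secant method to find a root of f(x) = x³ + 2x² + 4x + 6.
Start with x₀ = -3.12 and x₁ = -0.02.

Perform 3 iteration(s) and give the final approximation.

f(x) = x³ + 2x² + 4x + 6
x₀ = -3.12, x₁ = -0.02

Secant formula: x_{n+1} = x_n - f(x_n)(x_n - x_{n-1})/(f(x_n) - f(x_{n-1}))

Iteration 1:
  f(-3.120000) = -17.382528
  f(-0.020000) = 5.920792
  x_2 = -0.020000 - 5.920792×(-0.020000 - (-3.120000))/(5.920792 - (-17.382528))
       = -0.807633
Iteration 2:
  f(-0.020000) = 5.920792
  f(-0.807633) = 3.547216
  x_3 = -0.807633 - 3.547216×(-0.807633 - (-0.020000))/(3.547216 - 5.920792)
       = -1.984718
Iteration 3:
  f(-0.807633) = 3.547216
  f(-1.984718) = -1.878676
  x_4 = -1.984718 - (-1.878676)×(-1.984718 - (-0.807633))/(-1.878676 - 3.547216)
       = -1.577161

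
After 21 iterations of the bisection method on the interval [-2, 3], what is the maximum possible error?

Bisection error bound: |error| ≤ (b-a)/2^n
|error| ≤ (3 - (-2))/2^21 = 5/2^21
|error| ≤ 0.0000023842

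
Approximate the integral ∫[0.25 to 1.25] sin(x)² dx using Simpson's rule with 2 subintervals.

f(x) = sin(x)²
a = 0.25, b = 1.25, n = 2
h = (b - a)/n = 0.500000

Simpson's rule: (h/3)[f(x₀) + 4f(x₁) + 2f(x₂) + ... + f(xₙ)]

x_0 = 0.2500, f(x_0) = 0.061209, coefficient = 1
x_1 = 0.7500, f(x_1) = 0.464631, coefficient = 4
x_2 = 1.2500, f(x_2) = 0.900572, coefficient = 1

I ≈ (0.500000/3) × 2.820306 = 0.470051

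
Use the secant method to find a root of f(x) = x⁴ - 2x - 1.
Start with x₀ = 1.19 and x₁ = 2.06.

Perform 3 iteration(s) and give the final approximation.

f(x) = x⁴ - 2x - 1
x₀ = 1.19, x₁ = 2.06

Secant formula: x_{n+1} = x_n - f(x_n)(x_n - x_{n-1})/(f(x_n) - f(x_{n-1}))

Iteration 1:
  f(1.190000) = -1.374661
  f(2.060000) = 12.888141
  x_2 = 2.060000 - 12.888141×(2.060000 - 1.190000)/(12.888141 - (-1.374661))
       = 1.273851
Iteration 2:
  f(2.060000) = 12.888141
  f(1.273851) = -0.914556
  x_3 = 1.273851 - (-0.914556)×(1.273851 - 2.060000)/(-0.914556 - 12.888141)
       = 1.325941
Iteration 3:
  f(1.273851) = -0.914556
  f(1.325941) = -0.560898
  x_4 = 1.325941 - (-0.560898)×(1.325941 - 1.273851)/(-0.560898 - (-0.914556))
       = 1.408554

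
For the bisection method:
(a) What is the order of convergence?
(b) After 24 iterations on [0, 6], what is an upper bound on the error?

(a) Bisection has linear (order 1) convergence; the error is halved each step.

(b) Error bound = (b-a)/2^n = (6 - 0)/2^{24}
    = 6/2^{24}

(a) 1 (linear); (b) error ≤ 3.58e-07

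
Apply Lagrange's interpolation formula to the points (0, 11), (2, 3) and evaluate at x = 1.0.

Lagrange interpolation formula:
P(x) = Σ yᵢ × Lᵢ(x)
where Lᵢ(x) = Π_{j≠i} (x - xⱼ)/(xᵢ - xⱼ)

L_0(1.0) = (1.0 - 2)/(0 - 2) = 0.500000
L_1(1.0) = (1.0 - 0)/(2 - 0) = 0.500000

P(1.0) = 11×L_0(1.0) + 3×L_1(1.0)
P(1.0) = 7.000000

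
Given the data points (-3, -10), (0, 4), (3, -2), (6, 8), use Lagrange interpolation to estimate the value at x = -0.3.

Lagrange interpolation formula:
P(x) = Σ yᵢ × Lᵢ(x)
where Lᵢ(x) = Π_{j≠i} (x - xⱼ)/(xᵢ - xⱼ)

L_0(-0.3) = (-0.3 - 0)/(-3 - 0) × (-0.3 - 3)/(-3 - 3) × (-0.3 - 6)/(-3 - 6) = 0.038500
L_1(-0.3) = (-0.3 - (-3))/(0 - (-3)) × (-0.3 - 3)/(0 - 3) × (-0.3 - 6)/(0 - 6) = 1.039500
L_2(-0.3) = (-0.3 - (-3))/(3 - (-3)) × (-0.3 - 0)/(3 - 0) × (-0.3 - 6)/(3 - 6) = -0.094500
L_3(-0.3) = (-0.3 - (-3))/(6 - (-3)) × (-0.3 - 0)/(6 - 0) × (-0.3 - 3)/(6 - 3) = 0.016500

P(-0.3) = (-10)×L_0(-0.3) + 4×L_1(-0.3) + (-2)×L_2(-0.3) + 8×L_3(-0.3)
P(-0.3) = 4.094000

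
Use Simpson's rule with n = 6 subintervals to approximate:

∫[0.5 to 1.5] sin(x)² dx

f(x) = sin(x)²
a = 0.5, b = 1.5, n = 6
h = (b - a)/n = 0.166667

Simpson's rule: (h/3)[f(x₀) + 4f(x₁) + 2f(x₂) + ... + f(xₙ)]

x_0 = 0.5000, f(x_0) = 0.229849, coefficient = 1
x_1 = 0.6667, f(x_1) = 0.382381, coefficient = 4
x_2 = 0.8333, f(x_2) = 0.547862, coefficient = 2
x_3 = 1.0000, f(x_3) = 0.708073, coefficient = 4
x_4 = 1.1667, f(x_4) = 0.845379, coefficient = 2
x_5 = 1.3333, f(x_5) = 0.944663, coefficient = 4
x_6 = 1.5000, f(x_6) = 0.994996, coefficient = 1

I ≈ (0.166667/3) × 12.151798 = 0.675100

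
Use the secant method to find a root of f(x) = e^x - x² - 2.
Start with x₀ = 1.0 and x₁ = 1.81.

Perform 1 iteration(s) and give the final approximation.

f(x) = e^x - x² - 2
x₀ = 1.0, x₁ = 1.81

Secant formula: x_{n+1} = x_n - f(x_n)(x_n - x_{n-1})/(f(x_n) - f(x_{n-1}))

Iteration 1:
  f(1.000000) = -0.281718
  f(1.810000) = 0.834347
  x_2 = 1.810000 - 0.834347×(1.810000 - 1.000000)/(0.834347 - (-0.281718))
       = 1.204461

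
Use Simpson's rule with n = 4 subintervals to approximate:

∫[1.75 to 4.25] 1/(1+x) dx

f(x) = 1/(1+x)
a = 1.75, b = 4.25, n = 4
h = (b - a)/n = 0.625000

Simpson's rule: (h/3)[f(x₀) + 4f(x₁) + 2f(x₂) + ... + f(xₙ)]

x_0 = 1.7500, f(x_0) = 0.363636, coefficient = 1
x_1 = 2.3750, f(x_1) = 0.296296, coefficient = 4
x_2 = 3.0000, f(x_2) = 0.250000, coefficient = 2
x_3 = 3.6250, f(x_3) = 0.216216, coefficient = 4
x_4 = 4.2500, f(x_4) = 0.190476, coefficient = 1

I ≈ (0.625000/3) × 3.104163 = 0.646701
Exact value: 0.646627
Error: 0.000073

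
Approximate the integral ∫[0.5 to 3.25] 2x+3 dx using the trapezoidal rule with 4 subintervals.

f(x) = 2x+3
a = 0.5, b = 3.25, n = 4
h = (b - a)/n = 0.687500

Trapezoidal rule: (h/2)[f(x₀) + 2f(x₁) + 2f(x₂) + ... + f(xₙ)]

x_0 = 0.5000, f(x_0) = 4.000000, coefficient = 1
x_1 = 1.1875, f(x_1) = 5.375000, coefficient = 2
x_2 = 1.8750, f(x_2) = 6.750000, coefficient = 2
x_3 = 2.5625, f(x_3) = 8.125000, coefficient = 2
x_4 = 3.2500, f(x_4) = 9.500000, coefficient = 1

I ≈ (0.687500/2) × 54.000000 = 18.562500
Exact value: 18.562500
Error: 0.000000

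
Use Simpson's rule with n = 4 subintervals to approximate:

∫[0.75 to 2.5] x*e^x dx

f(x) = x*e^x
a = 0.75, b = 2.5, n = 4
h = (b - a)/n = 0.437500

Simpson's rule: (h/3)[f(x₀) + 4f(x₁) + 2f(x₂) + ... + f(xₙ)]

x_0 = 0.7500, f(x_0) = 1.587750, coefficient = 1
x_1 = 1.1875, f(x_1) = 3.893663, coefficient = 4
x_2 = 1.6250, f(x_2) = 8.252431, coefficient = 2
x_3 = 2.0625, f(x_3) = 16.222819, coefficient = 4
x_4 = 2.5000, f(x_4) = 30.456235, coefficient = 1

I ≈ (0.437500/3) × 129.014774 = 18.814654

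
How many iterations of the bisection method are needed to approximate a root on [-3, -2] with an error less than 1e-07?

We need (b-a)/2^n ≤ 1e-07
(-2 - (-3))/2^n ≤ 1e-07
1/2^n ≤ 1e-07
2^n ≥ 10000000
n ≥ log₂(10000000) = 23.25
n ≥ 24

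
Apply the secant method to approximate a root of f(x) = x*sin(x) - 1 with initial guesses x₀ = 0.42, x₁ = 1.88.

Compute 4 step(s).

f(x) = x*sin(x) - 1
x₀ = 0.42, x₁ = 1.88

Secant formula: x_{n+1} = x_n - f(x_n)(x_n - x_{n-1})/(f(x_n) - f(x_{n-1}))

Iteration 1:
  f(0.420000) = -0.828741
  f(1.880000) = 0.790843
  x_2 = 1.880000 - 0.790843×(1.880000 - 0.420000)/(0.790843 - (-0.828741))
       = 1.167082
Iteration 2:
  f(1.880000) = 0.790843
  f(1.167082) = 0.073258
  x_3 = 1.167082 - 0.073258×(1.167082 - 1.880000)/(0.073258 - 0.790843)
       = 1.094300
Iteration 3:
  f(1.167082) = 0.073258
  f(1.094300) = -0.027596
  x_4 = 1.094300 - (-0.027596)×(1.094300 - 1.167082)/(-0.027596 - 0.073258)
       = 1.114215
Iteration 4:
  f(1.094300) = -0.027596
  f(1.114215) = 0.000081
  x_5 = 1.114215 - 0.000081×(1.114215 - 1.094300)/(0.000081 - (-0.027596))
       = 1.114157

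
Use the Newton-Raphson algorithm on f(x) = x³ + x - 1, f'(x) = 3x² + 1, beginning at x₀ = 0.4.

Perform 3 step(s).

f(x) = x³ + x - 1
f'(x) = 3x² + 1
x₀ = 0.4

Newton-Raphson formula: x_{n+1} = x_n - f(x_n)/f'(x_n)

Iteration 1:
  f(0.400000) = -0.536000
  f'(0.400000) = 1.480000
  x_1 = 0.400000 - (-0.536000)/1.480000 = 0.762162
Iteration 2:
  f(0.762162) = 0.204895
  f'(0.762162) = 2.742673
  x_2 = 0.762162 - 0.204895/2.742673 = 0.687456
Iteration 3:
  f(0.687456) = 0.012344
  f'(0.687456) = 2.417786
  x_3 = 0.687456 - 0.012344/2.417786 = 0.682350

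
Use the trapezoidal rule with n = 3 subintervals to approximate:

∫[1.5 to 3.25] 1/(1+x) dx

f(x) = 1/(1+x)
a = 1.5, b = 3.25, n = 3
h = (b - a)/n = 0.583333

Trapezoidal rule: (h/2)[f(x₀) + 2f(x₁) + 2f(x₂) + ... + f(xₙ)]

x_0 = 1.5000, f(x_0) = 0.400000, coefficient = 1
x_1 = 2.0833, f(x_1) = 0.324324, coefficient = 2
x_2 = 2.6667, f(x_2) = 0.272727, coefficient = 2
x_3 = 3.2500, f(x_3) = 0.235294, coefficient = 1

I ≈ (0.583333/2) × 1.829397 = 0.533574
Exact value: 0.530628
Error: 0.002946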